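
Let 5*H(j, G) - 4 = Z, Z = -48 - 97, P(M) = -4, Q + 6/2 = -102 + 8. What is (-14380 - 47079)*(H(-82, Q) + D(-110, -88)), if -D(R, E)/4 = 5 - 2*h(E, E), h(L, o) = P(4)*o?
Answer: -850531101/5 ≈ -1.7011e+8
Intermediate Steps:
Q = -97 (Q = -3 + (-102 + 8) = -3 - 94 = -97)
h(L, o) = -4*o
Z = -145
H(j, G) = -141/5 (H(j, G) = ⅘ + (⅕)*(-145) = ⅘ - 29 = -141/5)
D(R, E) = -20 - 32*E (D(R, E) = -4*(5 - (-8)*E) = -4*(5 + 8*E) = -20 - 32*E)
(-14380 - 47079)*(H(-82, Q) + D(-110, -88)) = (-14380 - 47079)*(-141/5 + (-20 - 32*(-88))) = -61459*(-141/5 + (-20 + 2816)) = -61459*(-141/5 + 2796) = -61459*13839/5 = -850531101/5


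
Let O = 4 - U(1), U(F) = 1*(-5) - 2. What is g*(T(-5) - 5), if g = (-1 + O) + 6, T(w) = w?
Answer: -160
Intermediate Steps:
U(F) = -7 (U(F) = -5 - 2 = -7)
O = 11 (O = 4 - 1*(-7) = 4 + 7 = 11)
g = 16 (g = (-1 + 11) + 6 = 10 + 6 = 16)
g*(T(-5) - 5) = 16*(-5 - 5) = 16*(-10) = -160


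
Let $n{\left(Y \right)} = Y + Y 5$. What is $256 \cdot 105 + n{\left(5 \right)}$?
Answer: $26910$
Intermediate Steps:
$n{\left(Y \right)} = 6 Y$ ($n{\left(Y \right)} = Y + 5 Y = 6 Y$)
$256 \cdot 105 + n{\left(5 \right)} = 256 \cdot 105 + 6 \cdot 5 = 26880 + 30 = 26910$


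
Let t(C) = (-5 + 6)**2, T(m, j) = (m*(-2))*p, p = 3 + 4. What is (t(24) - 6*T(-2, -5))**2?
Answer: 27889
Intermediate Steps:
p = 7
T(m, j) = -14*m (T(m, j) = (m*(-2))*7 = -2*m*7 = -14*m)
t(C) = 1 (t(C) = 1**2 = 1)
(t(24) - 6*T(-2, -5))**2 = (1 - (-84)*(-2))**2 = (1 - 6*28)**2 = (1 - 168)**2 = (-167)**2 = 27889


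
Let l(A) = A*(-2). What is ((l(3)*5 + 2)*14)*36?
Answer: -14112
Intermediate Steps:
l(A) = -2*A
((l(3)*5 + 2)*14)*36 = ((-2*3*5 + 2)*14)*36 = ((-6*5 + 2)*14)*36 = ((-30 + 2)*14)*36 = -28*14*36 = -392*36 = -14112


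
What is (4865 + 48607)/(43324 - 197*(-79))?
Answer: 17824/19629 ≈ 0.90804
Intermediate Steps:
(4865 + 48607)/(43324 - 197*(-79)) = 53472/(43324 + 15563) = 53472/58887 = 53472*(1/58887) = 17824/19629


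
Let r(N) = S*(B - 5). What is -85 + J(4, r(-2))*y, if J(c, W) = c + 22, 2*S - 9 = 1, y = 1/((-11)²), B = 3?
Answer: -10259/121 ≈ -84.785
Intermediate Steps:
y = 1/121 ≈ 0.0082645
S = 5 (S = 9/2 + (½)*1 = 9/2 + ½ = 5)
r(N) = -10 (r(N) = 5*(3 - 5) = 5*(-2) = -10)
J(c, W) = 22 + c
-85 + J(4, r(-2))*y = -85 + (22 + 4)*(1/121) = -85 + 26*(1/121) = -85 + 26/121 = -10259/121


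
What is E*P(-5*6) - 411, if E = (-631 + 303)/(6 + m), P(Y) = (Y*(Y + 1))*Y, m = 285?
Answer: 2813733/97 ≈ 29008.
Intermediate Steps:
P(Y) = Y²*(1 + Y) (P(Y) = (Y*(1 + Y))*Y = Y²*(1 + Y))
E = -328/291 (E = (-631 + 303)/(6 + 285) = -328/291 ≈ -1.1271)
E*P(-5*6) - 411 = -328*(-5*6)²*(1 - 5*6)/291 - 411 = -328*(-30)²*(1 - 30)/291 - 411 = -98400*(-29)/97 - 411 = -328/291*(-26100) - 411 = 2853600/97 - 411 = 2813733/97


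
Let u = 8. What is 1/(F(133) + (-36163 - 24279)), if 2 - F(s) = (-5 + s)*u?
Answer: -1/61464 ≈ -1.6270e-5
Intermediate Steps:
F(s) = 42 - 8*s (F(s) = 2 - (-5 + s)*8 = 2 - (-40 + 8*s) = 2 + (40 - 8*s) = 42 - 8*s)
1/(F(133) + (-36163 - 24279)) = 1/((42 - 8*133) + (-36163 - 24279)) = 1/((42 - 1064) - 60442) = 1/(-1022 - 60442) = 1/(-61464) = -1/61464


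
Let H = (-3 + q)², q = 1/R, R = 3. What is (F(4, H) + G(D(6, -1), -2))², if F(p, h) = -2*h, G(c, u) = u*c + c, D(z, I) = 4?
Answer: 26896/81 ≈ 332.05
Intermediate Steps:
q = ⅓ (q = 1/3 = ⅓ ≈ 0.33333)
H = 64/9 (H = (-3 + ⅓)² = (-8/3)² = 64/9 ≈ 7.1111)
G(c, u) = c + c*u (G(c, u) = c*u + c = c + c*u)
(F(4, H) + G(D(6, -1), -2))² = (-2*64/9 + 4*(1 - 2))² = (-128/9 + 4*(-1))² = (-128/9 - 4)² = (-164/9)² = 26896/81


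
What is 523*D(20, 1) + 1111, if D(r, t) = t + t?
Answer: 2157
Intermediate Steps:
D(r, t) = 2*t
523*D(20, 1) + 1111 = 523*(2*1) + 1111 = 523*2 + 1111 = 1046 + 1111 = 2157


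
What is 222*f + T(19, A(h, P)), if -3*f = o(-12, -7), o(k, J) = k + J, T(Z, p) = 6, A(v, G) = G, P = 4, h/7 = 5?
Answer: 1412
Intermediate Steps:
h = 35 (h = 7*5 = 35)
o(k, J) = J + k
f = 19/3 (f = -(-7 - 12)/3 = -⅓*(-19) = 19/3 ≈ 6.3333)
222*f + T(19, A(h, P)) = 222*(19/3) + 6 = 1406 + 6 = 1412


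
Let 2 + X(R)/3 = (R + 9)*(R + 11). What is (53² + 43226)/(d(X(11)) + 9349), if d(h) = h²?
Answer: 9207/347189 ≈ 0.026519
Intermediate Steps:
X(R) = -6 + 3*(9 + R)*(11 + R) (X(R) = -6 + 3*((R + 9)*(R + 11)) = -6 + 3*((9 + R)*(11 + R)) = -6 + 3*(9 + R)*(11 + R))
(53² + 43226)/(d(X(11)) + 9349) = (53² + 43226)/((291 + 3*11² + 60*11)² + 9349) = (2809 + 43226)/((291 + 3*121 + 660)² + 9349) = 46035/((291 + 363 + 660)² + 9349) = 46035/(1314² + 9349) = 46035/(1726596 + 9349) = 46035/1735945 = 46035*(1/1735945) = 9207/347189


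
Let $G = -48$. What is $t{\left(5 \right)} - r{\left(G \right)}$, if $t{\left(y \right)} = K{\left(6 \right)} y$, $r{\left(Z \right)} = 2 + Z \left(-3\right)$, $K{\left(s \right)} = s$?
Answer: $-116$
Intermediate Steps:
$r{\left(Z \right)} = 2 - 3 Z$
$t{\left(y \right)} = 6 y$
$t{\left(5 \right)} - r{\left(G \right)} = 6 \cdot 5 - \left(2 - -144\right) = 30 - \left(2 + 144\right) = 30 - 146 = -116$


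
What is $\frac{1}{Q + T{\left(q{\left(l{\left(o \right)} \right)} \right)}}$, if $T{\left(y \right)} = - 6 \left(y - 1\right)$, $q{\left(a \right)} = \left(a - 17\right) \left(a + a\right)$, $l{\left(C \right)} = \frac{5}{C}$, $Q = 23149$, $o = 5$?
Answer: $\frac{1}{23347} \approx 4.2832 \cdot 10^{-5}$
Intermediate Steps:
$q{\left(a \right)} = 2 a \left(-17 + a\right)$ ($q{\left(a \right)} = \left(-17 + a\right) 2 a = 2 a \left(-17 + a\right)$)
$T{\left(y \right)} = 6 - 6 y$ ($T{\left(y \right)} = - 6 \left(-1 + y\right) = 6 - 6 y$)
$\frac{1}{Q + T{\left(q{\left(l{\left(o \right)} \right)} \right)}} = \frac{1}{23149 - \left(-6 + 6 \cdot 2 \cdot \frac{5}{5} \left(-17 + \frac{5}{5}\right)\right)} = \frac{1}{23149 - \left(-6 + 6 \cdot 2 \cdot 5 \cdot \frac{1}{5} \left(-17 + 5 \cdot \frac{1}{5}\right)\right)} = \frac{1}{23149 - \left(-6 + 6 \cdot 2 \cdot 1 \left(-17 + 1\right)\right)} = \frac{1}{23149 - \left(-6 + 6 \cdot 2 \cdot 1 \left(-16\right)\right)} = \frac{1}{23149 + \left(6 - -192\right)} = \frac{1}{23149 + \left(6 + 192\right)} = \frac{1}{23149 + 198} = \frac{1}{23347}$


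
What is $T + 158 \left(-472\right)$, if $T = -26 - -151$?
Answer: $-74451$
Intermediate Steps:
$T = 125$ ($T = -26 + 151 = 125$)
$T + 158 \left(-472\right) = 125 + 158 \left(-472\right) = 125 - 74576 = -74451$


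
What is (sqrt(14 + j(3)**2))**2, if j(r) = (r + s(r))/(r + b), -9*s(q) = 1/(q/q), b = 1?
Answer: 4705/324 ≈ 14.522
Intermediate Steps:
s(q) = -1/9 (s(q) = -1/(9*(q/q)) = -1/9/1 = -1/9*1 = -1/9)
j(r) = (-1/9 + r)/(1 + r) (j(r) = (r - 1/9)/(r + 1) = (-1/9 + r)/(1 + r))
(sqrt(14 + j(3)**2))**2 = (sqrt(14 + ((-1/9 + 3)/(1 + 3))**2))**2 = (sqrt(14 + ((26/9)/4)**2))**2 = (sqrt(14 + ((1/4)*(26/9))**2))**2 = (sqrt(14 + (13/18)**2))**2 = (sqrt(14 + 169/324))**2 = (sqrt(4705/324))**2 = (sqrt(4705)/18)**2 = 4705/324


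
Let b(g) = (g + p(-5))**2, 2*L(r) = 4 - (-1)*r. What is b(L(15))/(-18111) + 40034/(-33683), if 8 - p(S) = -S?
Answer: -2921274971/2440131252 ≈ -1.1972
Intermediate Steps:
p(S) = 8 + S (p(S) = 8 - (-1)*S = 8 + S)
L(r) = 2 + r/2 (L(r) = (4 - (-1)*r)/2 = (4 + r)/2 = 2 + r/2)
b(g) = (3 + g)**2 (b(g) = (g + (8 - 5))**2 = (g + 3)**2 = (3 + g)**2)
b(L(15))/(-18111) + 40034/(-33683) = (3 + (2 + (1/2)*15))**2/(-18111) + 40034/(-33683) = (3 + (2 + 15/2))**2*(-1/18111) + 40034*(-1/33683) = (3 + 19/2)**2*(-1/18111) - 40034/33683 = (25/2)**2*(-1/18111) - 40034/33683 = (625/4)*(-1/18111) - 40034/33683 = -625/72444 - 40034/33683 = -2921274971/2440131252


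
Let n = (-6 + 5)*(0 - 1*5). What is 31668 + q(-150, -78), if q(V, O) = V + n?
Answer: 31523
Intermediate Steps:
n = 5 (n = -(0 - 5) = -1*(-5) = 5)
q(V, O) = 5 + V (q(V, O) = V + 5 = 5 + V)
31668 + q(-150, -78) = 31668 + (5 - 150) = 31668 - 145 = 31523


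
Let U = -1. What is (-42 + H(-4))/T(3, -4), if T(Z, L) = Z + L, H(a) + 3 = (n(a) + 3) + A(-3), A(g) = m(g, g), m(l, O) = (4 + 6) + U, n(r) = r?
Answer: 37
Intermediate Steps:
m(l, O) = 9 (m(l, O) = (4 + 6) - 1 = 10 - 1 = 9)
A(g) = 9
H(a) = 9 + a (H(a) = -3 + ((a + 3) + 9) = -3 + ((3 + a) + 9) = -3 + (12 + a) = 9 + a)
T(Z, L) = L + Z
(-42 + H(-4))/T(3, -4) = (-42 + (9 - 4))/(-4 + 3) = (-42 + 5)/(-1) = -37*(-1) = 37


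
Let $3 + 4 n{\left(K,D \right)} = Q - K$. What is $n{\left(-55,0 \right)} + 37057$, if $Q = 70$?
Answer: $\frac{74175}{2} \approx 37088.0$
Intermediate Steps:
$n{\left(K,D \right)} = \frac{67}{4} - \frac{K}{4}$ ($n{\left(K,D \right)} = - \frac{3}{4} + \frac{70 - K}{4} = - \frac{3}{4} - \left(- \frac{35}{2} + \frac{K}{4}\right) = \frac{67}{4} - \frac{K}{4}$)
$n{\left(-55,0 \right)} + 37057 = \left(\frac{67}{4} - - \frac{55}{4}\right) + 37057 = \left(\frac{67}{4} + \frac{55}{4}\right) + 37057 = \frac{61}{2} + 37057 = \frac{74175}{2}$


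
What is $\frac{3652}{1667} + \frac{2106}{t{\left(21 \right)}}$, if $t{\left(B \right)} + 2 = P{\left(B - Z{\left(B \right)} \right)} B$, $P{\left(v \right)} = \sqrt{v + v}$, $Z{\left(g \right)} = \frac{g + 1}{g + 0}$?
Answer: $\frac{35637346}{14664599} + \frac{1053 \sqrt{17598}}{8797} \approx 18.309$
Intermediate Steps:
$Z{\left(g \right)} = \frac{1 + g}{g}$
$P{\left(v \right)} = \sqrt{2} \sqrt{v}$ ($P{\left(v \right)} = \sqrt{2 v} = \sqrt{2} \sqrt{v}$)
$t{\left(B \right)} = -2 + B \sqrt{2} \sqrt{B - \frac{1 + B}{B}}$ ($t{\left(B \right)} = -2 + \sqrt{2} \sqrt{B - \frac{1 + B}{B}} B = -2 + B \sqrt{2} \sqrt{B - \frac{1 + B}{B}}$)
$\frac{3652}{1667} + \frac{2106}{t{\left(21 \right)}} = \frac{3652}{1667} + \frac{2106}{-2 + 21 \sqrt{-2 - \frac{2}{21} + 2 \cdot 21}} = 3652 \cdot \frac{1}{1667} + \frac{2106}{-2 + 21 \sqrt{-2 - \frac{2}{21} + 42}} = \frac{3652}{1667} + \frac{2106}{-2 + 21 \sqrt{-2 - \frac{2}{21} + 42}} = \frac{3652}{1667} + \frac{2106}{-2 + 21 \sqrt{\frac{838}{21}}} = \frac{3652}{1667} + \frac{2106}{-2 + 21 \frac{\sqrt{17598}}{21}} = \frac{3652}{1667} + \frac{2106}{-2 + \sqrt{17598}}$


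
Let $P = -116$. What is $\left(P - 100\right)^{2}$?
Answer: $46656$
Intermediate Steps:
$\left(P - 100\right)^{2} = \left(-116 - 100\right)^{2} = \left(-216\right)^{2} = 46656$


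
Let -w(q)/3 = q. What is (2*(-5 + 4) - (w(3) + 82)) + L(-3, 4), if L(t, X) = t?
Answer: -78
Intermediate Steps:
w(q) = -3*q
(2*(-5 + 4) - (w(3) + 82)) + L(-3, 4) = (2*(-5 + 4) - (-3*3 + 82)) - 3 = (2*(-1) - (-9 + 82)) - 3 = (-2 - 1*73) - 3 = (-2 - 73) - 3 = -75 - 3 = -78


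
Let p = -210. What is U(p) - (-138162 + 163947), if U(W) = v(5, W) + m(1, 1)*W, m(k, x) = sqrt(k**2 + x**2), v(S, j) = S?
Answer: -25780 - 210*sqrt(2) ≈ -26077.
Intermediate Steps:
U(W) = 5 + W*sqrt(2) (U(W) = 5 + sqrt(1**2 + 1**2)*W = 5 + sqrt(1 + 1)*W = 5 + sqrt(2)*W = 5 + W*sqrt(2))
U(p) - (-138162 + 163947) = (5 - 210*sqrt(2)) - (-138162 + 163947) = (5 - 210*sqrt(2)) - 1*25785 = (5 - 210*sqrt(2)) - 25785 = -25780 - 210*sqrt(2)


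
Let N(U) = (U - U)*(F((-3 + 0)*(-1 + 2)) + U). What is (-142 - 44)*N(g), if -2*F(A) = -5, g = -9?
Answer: 0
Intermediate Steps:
F(A) = 5/2 (F(A) = -1/2*(-5) = 5/2)
N(U) = 0 (N(U) = (U - U)*(5/2 + U) = 0*(5/2 + U) = 0)
(-142 - 44)*N(g) = (-142 - 44)*0 = -186*0 = 0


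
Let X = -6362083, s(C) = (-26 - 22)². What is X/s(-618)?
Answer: -6362083/2304 ≈ -2761.3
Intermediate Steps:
s(C) = 2304 (s(C) = (-48)² = 2304)
X/s(-618) = -6362083/2304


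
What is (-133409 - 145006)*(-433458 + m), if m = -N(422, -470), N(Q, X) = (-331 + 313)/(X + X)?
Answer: 11344034153727/94 ≈ 1.2068e+11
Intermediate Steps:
N(Q, X) = -9/X (N(Q, X) = -18*1/(2*X) = -9/X)
m = -9/470 (m = -(-9)/(-470) = -(-9)*(-1)/470 = -1*9/470 = -9/470 ≈ -0.019149)
(-133409 - 145006)*(-433458 + m) = (-133409 - 145006)*(-433458 - 9/470) = -278415*(-203725269/470) = 11344034153727/94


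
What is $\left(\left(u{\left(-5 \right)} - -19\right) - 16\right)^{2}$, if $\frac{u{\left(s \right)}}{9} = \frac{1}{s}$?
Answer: $\frac{36}{25} \approx 1.44$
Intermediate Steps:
$u{\left(s \right)} = \frac{9}{s}$
$\left(\left(u{\left(-5 \right)} - -19\right) - 16\right)^{2} = \left(\left(\frac{9}{-5} - -19\right) - 16\right)^{2} = \left(\left(9 \left(- \frac{1}{5}\right) + 19\right) - 16\right)^{2} = \left(\left(- \frac{9}{5} + 19\right) - 16\right)^{2} = \left(\frac{86}{5} - 16\right)^{2} = \left(\frac{6}{5}\right)^{2} = \frac{36}{25}$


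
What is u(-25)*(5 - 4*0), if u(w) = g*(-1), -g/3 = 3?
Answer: 45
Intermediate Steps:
g = -9 (g = -3*3 = -9)
u(w) = 9 (u(w) = -9*(-1) = 9)
u(-25)*(5 - 4*0) = 9*(5 - 4*0) = 9*(5 + 0) = 9*5 = 45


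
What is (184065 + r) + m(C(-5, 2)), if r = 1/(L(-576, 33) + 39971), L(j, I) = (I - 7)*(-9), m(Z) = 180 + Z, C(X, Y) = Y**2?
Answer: 7321502514/39737 ≈ 1.8425e+5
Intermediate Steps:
L(j, I) = 63 - 9*I (L(j, I) = (-7 + I)*(-9) = 63 - 9*I)
r = 1/39737 (r = 1/((63 - 9*33) + 39971) = 1/((63 - 297) + 39971) = 1/(-234 + 39971) = 1/39737 ≈ 2.5165e-5)
(184065 + r) + m(C(-5, 2)) = (184065 + 1/39737) + (180 + 2**2) = 7314190906/39737 + (180 + 4) = 7314190906/39737 + 184 = 7321502514/39737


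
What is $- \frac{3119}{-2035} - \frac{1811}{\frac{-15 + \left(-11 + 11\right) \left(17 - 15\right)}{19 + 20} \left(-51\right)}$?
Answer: $- \frac{9422932}{103785} \approx -90.793$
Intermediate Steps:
$- \frac{3119}{-2035} - \frac{1811}{\frac{-15 + \left(-11 + 11\right) \left(17 - 15\right)}{19 + 20} \left(-51\right)} = \left(-3119\right) \left(- \frac{1}{2035}\right) - \frac{1811}{\frac{-15 + 0 \cdot 2}{39} \left(-51\right)} = \frac{3119}{2035} - \frac{1811}{\left(-15 + 0\right) \frac{1}{39} \left(-51\right)} = \frac{3119}{2035} - \frac{1811}{\left(-15\right) \frac{1}{39} \left(-51\right)} = \frac{3119}{2035} - \frac{1811}{\left(- \frac{5}{13}\right) \left(-51\right)} = \frac{3119}{2035} - \frac{1811}{\frac{255}{13}} = \frac{3119}{2035} - \frac{23543}{255} = - \frac{9422932}{103785}$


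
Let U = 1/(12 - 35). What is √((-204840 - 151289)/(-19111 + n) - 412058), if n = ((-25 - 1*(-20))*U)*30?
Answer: 31*I*√82783036144461/439403 ≈ 641.9*I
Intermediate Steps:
U = -1/23 (U = 1/(-23) = -1/23 ≈ -0.043478)
n = 150/23 (n = ((-25 - 1*(-20))*(-1/23))*30 = ((-25 + 20)*(-1/23))*30 = -5*(-1/23)*30 = (5/23)*30 = 150/23 ≈ 6.5217)
√((-204840 - 151289)/(-19111 + n) - 412058) = √((-204840 - 151289)/(-19111 + 150/23) - 412058) = √(-356129/(-439403/23) - 412058) = √(-356129*(-23/439403) - 412058) = √(8190967/439403 - 412058) = √(-181051330407/439403) = 31*I*√82783036144461/439403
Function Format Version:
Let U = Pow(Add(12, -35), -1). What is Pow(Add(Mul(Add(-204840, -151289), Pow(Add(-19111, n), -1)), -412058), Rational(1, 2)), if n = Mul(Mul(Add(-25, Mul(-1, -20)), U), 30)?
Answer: Mul(Rational(31, 439403), I, Pow(82783036144461, Rational(1, 2))) ≈ Mul(641.90, I)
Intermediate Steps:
U = Rational(-1, 23) (U = Pow(-23, -1) = Rational(-1, 23) ≈ -0.043478)
n = Rational(150, 23) (n = Mul(Mul(Add(-25, Mul(-1, -20)), Rational(-1, 23)), 30) = Mul(Mul(Add(-25, 20), Rational(-1, 23)), 30) = Mul(Mul(-5, Rational(-1, 23)), 30) = Mul(Rational(5, 23), 30) = Rational(150, 23) ≈ 6.5217)
Pow(Add(Mul(Add(-204840, -151289), Pow(Add(-19111, n), -1)), -412058), Rational(1, 2)) = Pow(Add(Mul(Add(-204840, -151289), Pow(Add(-19111, Rational(150, 23)), -1)), -412058), Rational(1, 2)) = Pow(Add(Mul(-356129, Pow(Rational(-439403, 23), -1)), -412058), Rational(1, 2)) = Pow(Add(Mul(-356129, Rational(-23, 439403)), -412058), Rational(1, 2)) = Pow(Add(Rational(8190967, 439403), -412058), Rational(1, 2)) = Pow(Rational(-181051330407, 439403), Rational(1, 2)) = Mul(Rational(31, 439403), I, Pow(82783036144461, Rational(1, 2)))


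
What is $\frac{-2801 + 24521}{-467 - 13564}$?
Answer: $- \frac{7240}{4677} \approx -1.548$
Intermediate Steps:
$\frac{-2801 + 24521}{-467 - 13564} = \frac{21720}{-14031} = 21720 \left(- \frac{1}{14031}\right) = - \frac{7240}{4677}$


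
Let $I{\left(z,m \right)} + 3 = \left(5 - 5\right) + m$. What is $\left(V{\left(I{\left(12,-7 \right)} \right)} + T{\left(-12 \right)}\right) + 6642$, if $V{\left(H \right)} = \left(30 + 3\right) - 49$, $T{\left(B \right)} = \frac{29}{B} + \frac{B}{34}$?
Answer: $\frac{1351139}{204} \approx 6623.2$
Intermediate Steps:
$I{\left(z,m \right)} = -3 + m$ ($I{\left(z,m \right)} = -3 + \left(\left(5 - 5\right) + m\right) = -3 + \left(0 + m\right) = -3 + m$)
$T{\left(B \right)} = \frac{29}{B} + \frac{B}{34}$ ($T{\left(B \right)} = \frac{29}{B} + B \frac{1}{34} = \frac{29}{B} + \frac{B}{34}$)
$V{\left(H \right)} = -16$ ($V{\left(H \right)} = 33 - 49 = -16$)
$\left(V{\left(I{\left(12,-7 \right)} \right)} + T{\left(-12 \right)}\right) + 6642 = \left(-16 + \left(\frac{29}{-12} + \frac{1}{34} \left(-12\right)\right)\right) + 6642 = \left(-16 + \left(29 \left(- \frac{1}{12}\right) - \frac{6}{17}\right)\right) + 6642 = \left(-16 - \frac{565}{204}\right) + 6642 = - \frac{3829}{204} + 6642 = \frac{1351139}{204}$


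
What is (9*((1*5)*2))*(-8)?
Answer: -720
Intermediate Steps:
(9*((1*5)*2))*(-8) = (9*(5*2))*(-8) = (9*10)*(-8) = 90*(-8) = -720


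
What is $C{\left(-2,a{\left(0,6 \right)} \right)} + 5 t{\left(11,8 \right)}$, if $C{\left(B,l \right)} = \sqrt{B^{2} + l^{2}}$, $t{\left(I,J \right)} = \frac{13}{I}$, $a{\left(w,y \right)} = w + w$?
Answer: $\frac{87}{11} \approx 7.9091$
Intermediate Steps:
$a{\left(w,y \right)} = 2 w$
$C{\left(-2,a{\left(0,6 \right)} \right)} + 5 t{\left(11,8 \right)} = \sqrt{\left(-2\right)^{2} + \left(2 \cdot 0\right)^{2}} + 5 \cdot \frac{13}{11} = \sqrt{4 + 0^{2}} + 5 \cdot 13 \cdot \frac{1}{11} = \sqrt{4 + 0} + 5 \cdot \frac{13}{11} = \sqrt{4} + \frac{65}{11} = 2 + \frac{65}{11} = \frac{87}{11}$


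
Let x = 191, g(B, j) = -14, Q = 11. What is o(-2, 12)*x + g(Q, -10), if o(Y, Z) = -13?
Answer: -2497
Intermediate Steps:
o(-2, 12)*x + g(Q, -10) = -13*191 - 14 = -2483 - 14 = -2497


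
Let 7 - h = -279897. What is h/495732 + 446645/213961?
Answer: 70326189721/26516828613 ≈ 2.6521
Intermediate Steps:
h = 279904 (h = 7 - 1*(-279897) = 7 + 279897 = 279904)
h/495732 + 446645/213961 = 279904/495732 + 446645/213961 = 279904*(1/495732) + 446645*(1/213961) = 69976/123933 + 446645/213961 = 70326189721/26516828613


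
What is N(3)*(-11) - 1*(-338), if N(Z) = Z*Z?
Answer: 239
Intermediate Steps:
N(Z) = Z**2
N(3)*(-11) - 1*(-338) = 3**2*(-11) - 1*(-338) = 9*(-11) + 338 = -99 + 338 = 239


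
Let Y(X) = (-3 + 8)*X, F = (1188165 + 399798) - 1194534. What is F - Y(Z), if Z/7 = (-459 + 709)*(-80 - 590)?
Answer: 6255929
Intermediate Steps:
F = 393429 (F = 1587963 - 1194534 = 393429)
Z = -1172500 (Z = 7*((-459 + 709)*(-80 - 590)) = 7*(250*(-670)) = 7*(-167500) = -1172500)
Y(X) = 5*X
F - Y(Z) = 393429 - 5*(-1172500) = 393429 - 1*(-5862500) = 393429 + 5862500 = 6255929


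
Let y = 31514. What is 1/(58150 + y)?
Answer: 1/89664 ≈ 1.1153e-5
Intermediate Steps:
1/(58150 + y) = 1/(58150 + 31514) = 1/89664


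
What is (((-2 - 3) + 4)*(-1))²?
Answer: 1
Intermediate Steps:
(((-2 - 3) + 4)*(-1))² = ((-5 + 4)*(-1))² = (-1*(-1))² = 1² = 1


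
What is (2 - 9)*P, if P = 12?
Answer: -84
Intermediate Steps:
(2 - 9)*P = (2 - 9)*12 = -7*12 = -84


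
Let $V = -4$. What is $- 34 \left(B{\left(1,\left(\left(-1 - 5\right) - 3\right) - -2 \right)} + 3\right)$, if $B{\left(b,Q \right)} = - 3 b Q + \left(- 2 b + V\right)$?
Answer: $-612$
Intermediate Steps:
$B{\left(b,Q \right)} = -4 - 2 b - 3 Q b$ ($B{\left(b,Q \right)} = - 3 b Q - \left(4 + 2 b\right) = - 3 Q b - \left(4 + 2 b\right) = -4 - 2 b - 3 Q b$)
$- 34 \left(B{\left(1,\left(\left(-1 - 5\right) - 3\right) - -2 \right)} + 3\right) = - 34 \left(\left(-4 - 2 - 3 \left(\left(\left(-1 - 5\right) - 3\right) - -2\right) 1\right) + 3\right) = - 34 \left(\left(-4 - 2 - 3 \left(\left(-6 - 3\right) + 2\right) 1\right) + 3\right) = - 34 \left(\left(-4 - 2 - 3 \left(-9 + 2\right) 1\right) + 3\right) = - 34 \left(\left(-4 - 2 - \left(-21\right) 1\right) + 3\right) = - 34 \left(\left(-4 - 2 + 21\right) + 3\right) = - 34 \left(15 + 3\right) = \left(-34\right) 18 = -612$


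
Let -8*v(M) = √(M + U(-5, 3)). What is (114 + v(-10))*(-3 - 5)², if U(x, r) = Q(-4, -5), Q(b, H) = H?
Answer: 7296 - 8*I*√15 ≈ 7296.0 - 30.984*I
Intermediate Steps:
U(x, r) = -5
v(M) = -√(-5 + M)/8 (v(M) = -√(M - 5)/8 = -√(-5 + M)/8)
(114 + v(-10))*(-3 - 5)² = (114 - √(-5 - 10)/8)*(-3 - 5)² = (114 - I*√15/8)*(-8)² = (114 - I*√15/8)*64 = 7296 - 8*I*√15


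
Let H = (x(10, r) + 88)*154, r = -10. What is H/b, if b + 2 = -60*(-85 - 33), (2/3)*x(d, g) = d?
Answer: 7931/3539 ≈ 2.2410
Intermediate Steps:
x(d, g) = 3*d/2
b = 7078 (b = -2 - 60*(-85 - 33) = -2 - 60*(-118) = -2 + 7080 = 7078)
H = 15862 (H = ((3/2)*10 + 88)*154 = (15 + 88)*154 = 103*154 = 15862)
H/b = 15862/7078 = 15862*(1/7078) = 7931/3539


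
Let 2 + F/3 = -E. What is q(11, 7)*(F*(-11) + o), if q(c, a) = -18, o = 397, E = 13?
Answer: -16056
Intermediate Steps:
F = -45 (F = -6 + 3*(-1*13) = -6 + 3*(-13) = -6 - 39 = -45)
q(11, 7)*(F*(-11) + o) = -18*(-45*(-11) + 397) = -18*(495 + 397) = -18*892 = -16056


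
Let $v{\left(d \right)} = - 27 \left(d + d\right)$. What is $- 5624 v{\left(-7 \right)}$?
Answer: $-2125872$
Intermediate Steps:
$v{\left(d \right)} = - 54 d$ ($v{\left(d \right)} = - 27 \cdot 2 d = - 54 d$)
$- 5624 v{\left(-7 \right)} = - 5624 \left(\left(-54\right) \left(-7\right)\right) = \left(-5624\right) 378 = -2125872$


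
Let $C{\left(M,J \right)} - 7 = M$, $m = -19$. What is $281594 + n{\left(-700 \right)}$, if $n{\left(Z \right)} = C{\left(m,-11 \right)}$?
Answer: $281582$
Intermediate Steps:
$C{\left(M,J \right)} = 7 + M$
$n{\left(Z \right)} = -12$ ($n{\left(Z \right)} = 7 - 19 = -12$)
$281594 + n{\left(-700 \right)} = 281594 - 12 = 281582$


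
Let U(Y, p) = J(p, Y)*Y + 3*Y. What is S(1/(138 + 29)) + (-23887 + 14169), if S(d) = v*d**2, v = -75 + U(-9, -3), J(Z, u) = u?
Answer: -271025323/27889 ≈ -9718.0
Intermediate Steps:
U(Y, p) = Y**2 + 3*Y (U(Y, p) = Y*Y + 3*Y = Y**2 + 3*Y)
v = -21 (v = -75 - 9*(3 - 9) = -75 - 9*(-6) = -75 + 54 = -21)
S(d) = -21*d**2
S(1/(138 + 29)) + (-23887 + 14169) = -21/(138 + 29)**2 + (-23887 + 14169) = -21*(1/167)**2 - 9718 = -21*1/27889 - 9718 = -21/27889 - 9718 = -271025323/27889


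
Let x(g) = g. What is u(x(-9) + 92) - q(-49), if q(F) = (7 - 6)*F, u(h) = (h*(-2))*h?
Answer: -13729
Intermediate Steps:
u(h) = -2*h² (u(h) = (-2*h)*h = -2*h²)
q(F) = F (q(F) = 1*F = F)
u(x(-9) + 92) - q(-49) = -2*(-9 + 92)² - 1*(-49) = -2*83² + 49 = -2*6889 + 49 = -13778 + 49 = -13729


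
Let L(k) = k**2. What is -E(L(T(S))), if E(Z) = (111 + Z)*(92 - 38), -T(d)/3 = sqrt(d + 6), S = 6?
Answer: -11826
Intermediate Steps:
T(d) = -3*sqrt(6 + d) (T(d) = -3*sqrt(d + 6) = -3*sqrt(6 + d))
E(Z) = 5994 + 54*Z (E(Z) = (111 + Z)*54 = 5994 + 54*Z)
-E(L(T(S))) = -(5994 + 54*(-3*sqrt(6 + 6))**2) = -(5994 + 54*(-6*sqrt(3))**2) = -(5994 + 54*108) = -(5994 + 5832) = -1*11826 = -11826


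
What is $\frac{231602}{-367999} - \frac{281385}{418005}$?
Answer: $- \frac{4452448725}{3418342711} \approx -1.3025$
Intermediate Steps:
$\frac{231602}{-367999} - \frac{281385}{418005} = 231602 \left(- \frac{1}{367999}\right) - \frac{6253}{9289} = - \frac{231602}{367999} - \frac{6253}{9289} = - \frac{4452448725}{3418342711}$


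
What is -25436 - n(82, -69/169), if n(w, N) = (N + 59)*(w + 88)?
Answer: -5982024/169 ≈ -35397.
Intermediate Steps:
n(w, N) = (59 + N)*(88 + w)
-25436 - n(82, -69/169) = -25436 - (5192 + 59*82 + 88*(-69/169) - 69/169*82) = -25436 - (5192 + 4838 + 88*(-69*1/169) - 69*1/169*82) = -25436 - (5192 + 4838 + 88*(-69/169) - 69/169*82) = -25436 - (5192 + 4838 - 6072/169 - 5658/169) = -25436 - 1*1683340/169 = -25436 - 1683340/169 = -5982024/169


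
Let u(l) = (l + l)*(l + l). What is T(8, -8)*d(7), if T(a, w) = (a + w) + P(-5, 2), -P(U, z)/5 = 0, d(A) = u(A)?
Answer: 0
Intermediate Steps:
u(l) = 4*l² (u(l) = (2*l)*(2*l) = 4*l²)
d(A) = 4*A²
P(U, z) = 0 (P(U, z) = -5*0 = 0)
T(a, w) = a + w (T(a, w) = (a + w) + 0 = a + w)
T(8, -8)*d(7) = (8 - 8)*(4*7²) = 0*(4*49) = 0*196 = 0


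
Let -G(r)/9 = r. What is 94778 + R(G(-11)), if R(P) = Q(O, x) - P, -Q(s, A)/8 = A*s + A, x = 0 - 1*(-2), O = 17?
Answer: 94391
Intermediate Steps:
G(r) = -9*r
x = 2 (x = 0 + 2 = 2)
Q(s, A) = -8*A - 8*A*s (Q(s, A) = -8*(A*s + A) = -8*(A + A*s) = -8*A - 8*A*s)
R(P) = -288 - P (R(P) = -8*2*(1 + 17) - P = -8*2*18 - P = -288 - P)
94778 + R(G(-11)) = 94778 + (-288 - (-9)*(-11)) = 94778 + (-288 - 1*99) = 94778 + (-288 - 99) = 94778 - 387 = 94391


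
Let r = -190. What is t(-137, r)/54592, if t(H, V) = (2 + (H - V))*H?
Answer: -7535/54592 ≈ -0.13802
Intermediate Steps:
t(H, V) = H*(2 + H - V) (t(H, V) = (2 + H - V)*H = H*(2 + H - V))
t(-137, r)/54592 = -137*(2 - 137 - 1*(-190))/54592 = -137*(2 - 137 + 190)*(1/54592) = -137*55*(1/54592) = -7535*1/54592 = -7535/54592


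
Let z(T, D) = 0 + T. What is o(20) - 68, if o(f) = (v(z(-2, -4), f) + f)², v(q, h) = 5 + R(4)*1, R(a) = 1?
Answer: 608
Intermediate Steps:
z(T, D) = T
v(q, h) = 6 (v(q, h) = 5 + 1*1 = 5 + 1 = 6)
o(f) = (6 + f)²
o(20) - 68 = (6 + 20)² - 68 = 26² - 68 = 676 - 68 = 608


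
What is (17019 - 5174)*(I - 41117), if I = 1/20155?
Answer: -1963221414446/4031 ≈ -4.8703e+8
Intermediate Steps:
I = 1/20155 ≈ 4.9615e-5
(17019 - 5174)*(I - 41117) = (17019 - 5174)*(1/20155 - 41117) = 11845*(-828713134/20155) = -1963221414446/4031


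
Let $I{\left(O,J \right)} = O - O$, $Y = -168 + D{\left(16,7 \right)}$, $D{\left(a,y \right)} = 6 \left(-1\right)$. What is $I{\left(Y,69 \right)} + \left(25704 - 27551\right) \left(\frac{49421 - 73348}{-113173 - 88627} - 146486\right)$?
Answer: $\frac{54598891562431}{201800} \approx 2.7056 \cdot 10^{8}$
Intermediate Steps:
$D{\left(a,y \right)} = -6$
$Y = -174$ ($Y = -168 - 6 = -174$)
$I{\left(O,J \right)} = 0$
$I{\left(Y,69 \right)} + \left(25704 - 27551\right) \left(\frac{49421 - 73348}{-113173 - 88627} - 146486\right) = 0 + \left(25704 - 27551\right) \left(\frac{49421 - 73348}{-113173 - 88627} - 146486\right) = 0 - 1847 \left(- \frac{23927}{-201800} - 146486\right) = 0 - 1847 \left(\left(-23927\right) \left(- \frac{1}{201800}\right) - 146486\right) = 0 - 1847 \left(\frac{23927}{201800} - 146486\right) = 0 - - \frac{54598891562431}{201800} = 0 + \frac{54598891562431}{201800} = \frac{54598891562431}{201800}$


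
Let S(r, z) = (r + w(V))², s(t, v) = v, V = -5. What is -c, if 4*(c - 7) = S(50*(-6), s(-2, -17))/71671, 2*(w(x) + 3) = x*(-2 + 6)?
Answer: -2104757/286684 ≈ -7.3417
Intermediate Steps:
w(x) = -3 + 2*x (w(x) = -3 + (x*(-2 + 6))/2 = -3 + (x*4)/2 = -3 + (4*x)/2 = -3 + 2*x)
S(r, z) = (-13 + r)² (S(r, z) = (r + (-3 + 2*(-5)))² = (r + (-3 - 10))² = (r - 13)² = (-13 + r)²)
c = 2104757/286684 (c = 7 + ((-13 + 50*(-6))²/71671)/4 = 7 + ((-13 - 300)²*(1/71671))/4 = 7 + ((-313)²*(1/71671))/4 = 7 + (97969*(1/71671))/4 = 7 + (¼)*(97969/71671) = 7 + 97969/286684 = 2104757/286684 ≈ 7.3417)
-c = -1*2104757/286684 = -2104757/286684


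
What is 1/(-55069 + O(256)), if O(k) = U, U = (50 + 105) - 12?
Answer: -1/54926 ≈ -1.8206e-5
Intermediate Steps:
U = 143 (U = 155 - 12 = 143)
O(k) = 143
1/(-55069 + O(256)) = 1/(-55069 + 143) = 1/(-54926) = -1/54926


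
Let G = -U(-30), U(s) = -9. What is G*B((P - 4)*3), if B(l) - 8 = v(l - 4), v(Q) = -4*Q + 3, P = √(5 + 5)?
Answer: 675 - 108*√10 ≈ 333.47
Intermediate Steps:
P = √10 ≈ 3.1623
v(Q) = 3 - 4*Q
B(l) = 27 - 4*l (B(l) = 8 + (3 - 4*(l - 4)) = 8 + (3 - 4*(-4 + l)) = 8 + (3 + (16 - 4*l)) = 8 + (19 - 4*l) = 27 - 4*l)
G = 9 (G = -1*(-9) = 9)
G*B((P - 4)*3) = 9*(27 - 4*(√10 - 4)*3) = 9*(27 - 4*(-4 + √10)*3) = 9*(27 - 4*(-12 + 3*√10)) = 9*(27 + (48 - 12*√10)) = 9*(75 - 12*√10) = 675 - 108*√10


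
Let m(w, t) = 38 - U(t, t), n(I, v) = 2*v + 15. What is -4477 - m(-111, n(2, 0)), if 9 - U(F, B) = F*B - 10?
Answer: -4721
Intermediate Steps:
U(F, B) = 19 - B*F (U(F, B) = 9 - (F*B - 10) = 9 - (B*F - 10) = 9 - (-10 + B*F) = 9 + (10 - B*F) = 19 - B*F)
n(I, v) = 15 + 2*v
m(w, t) = 19 + t**2 (m(w, t) = 38 - (19 - t*t) = 38 - (19 - t**2) = 38 + (-19 + t**2) = 19 + t**2)
-4477 - m(-111, n(2, 0)) = -4477 - (19 + (15 + 2*0)**2) = -4477 - (19 + (15 + 0)**2) = -4477 - (19 + 15**2) = -4477 - (19 + 225) = -4477 - 1*244 = -4477 - 244 = -4721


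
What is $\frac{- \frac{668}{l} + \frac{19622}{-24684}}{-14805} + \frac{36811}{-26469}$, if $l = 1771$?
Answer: $- \frac{7077523019579}{5089392353430} \approx -1.3906$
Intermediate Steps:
$\frac{- \frac{668}{l} + \frac{19622}{-24684}}{-14805} + \frac{36811}{-26469} = \frac{- \frac{668}{1771} + \frac{19622}{-24684}}{-14805} + \frac{36811}{-26469} = \left(\left(-668\right) \frac{1}{1771} + 19622 \left(- \frac{1}{24684}\right)\right) \left(- \frac{1}{14805}\right) + 36811 \left(- \frac{1}{26469}\right) = \left(- \frac{668}{1771} - \frac{9811}{12342}\right) \left(- \frac{1}{14805}\right) - \frac{36811}{26469} = \left(- \frac{2329067}{1987062}\right) \left(- \frac{1}{14805}\right) - \frac{36811}{26469} = \frac{2329067}{29418452910} - \frac{36811}{26469} = - \frac{7077523019579}{5089392353430}$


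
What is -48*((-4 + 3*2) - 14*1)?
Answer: 576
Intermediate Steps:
-48*((-4 + 3*2) - 14*1) = -48*((-4 + 6) - 14) = -48*(2 - 14) = -48*(-12) = 576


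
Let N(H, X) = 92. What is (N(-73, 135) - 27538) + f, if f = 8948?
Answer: -18498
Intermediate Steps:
(N(-73, 135) - 27538) + f = (92 - 27538) + 8948 = -27446 + 8948 = -18498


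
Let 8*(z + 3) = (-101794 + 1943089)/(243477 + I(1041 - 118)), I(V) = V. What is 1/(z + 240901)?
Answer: 391040/94201122179 ≈ 4.1511e-6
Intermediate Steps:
z = -804861/391040 (z = -3 + ((-101794 + 1943089)/(243477 + (1041 - 118)))/8 = -3 + (1841295/(243477 + 923))/8 = -3 + (1841295/244400)/8 = -3 + (1841295*(1/244400))/8 = -3 + (1/8)*(368259/48880) = -3 + 368259/391040 = -804861/391040 ≈ -2.0583)
1/(z + 240901) = 1/(-804861/391040 + 240901) = 1/(94201122179/391040) = 391040/94201122179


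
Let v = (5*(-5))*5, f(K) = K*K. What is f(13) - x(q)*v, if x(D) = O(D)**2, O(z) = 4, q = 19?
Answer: 2169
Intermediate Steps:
f(K) = K**2
x(D) = 16 (x(D) = 4**2 = 16)
v = -125 (v = -25*5 = -125)
f(13) - x(q)*v = 13**2 - 16*(-125) = 169 - 1*(-2000) = 169 + 2000 = 2169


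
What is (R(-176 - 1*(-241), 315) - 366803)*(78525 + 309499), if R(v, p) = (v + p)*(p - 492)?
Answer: -168426861512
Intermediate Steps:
R(v, p) = (-492 + p)*(p + v) (R(v, p) = (p + v)*(-492 + p) = (-492 + p)*(p + v))
(R(-176 - 1*(-241), 315) - 366803)*(78525 + 309499) = ((315² - 492*315 - 492*(-176 - 1*(-241)) + 315*(-176 - 1*(-241))) - 366803)*(78525 + 309499) = ((99225 - 154980 - 492*(-176 + 241) + 315*(-176 + 241)) - 366803)*388024 = ((99225 - 154980 - 492*65 + 315*65) - 366803)*388024 = ((99225 - 154980 - 31980 + 20475) - 366803)*388024 = (-67260 - 366803)*388024 = -434063*388024 = -168426861512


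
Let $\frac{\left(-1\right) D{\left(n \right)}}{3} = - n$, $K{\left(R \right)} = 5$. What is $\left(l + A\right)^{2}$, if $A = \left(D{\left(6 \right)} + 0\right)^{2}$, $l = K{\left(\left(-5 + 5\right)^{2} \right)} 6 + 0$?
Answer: $125316$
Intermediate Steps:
$D{\left(n \right)} = 3 n$ ($D{\left(n \right)} = - 3 \left(- n\right) = 3 n$)
$l = 30$ ($l = 5 \cdot 6 + 0 = 30 + 0 = 30$)
$A = 324$ ($A = \left(3 \cdot 6 + 0\right)^{2} = \left(18 + 0\right)^{2} = 18^{2} = 324$)
$\left(l + A\right)^{2} = \left(30 + 324\right)^{2} = 354^{2} = 125316$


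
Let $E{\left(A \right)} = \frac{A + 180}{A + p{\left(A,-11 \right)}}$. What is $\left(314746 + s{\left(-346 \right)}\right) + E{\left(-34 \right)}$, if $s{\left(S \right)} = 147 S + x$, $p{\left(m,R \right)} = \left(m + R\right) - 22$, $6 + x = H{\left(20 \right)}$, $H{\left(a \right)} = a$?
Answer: $\frac{26653552}{101} \approx 2.639 \cdot 10^{5}$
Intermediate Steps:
$x = 14$ ($x = -6 + 20 = 14$)
$p{\left(m,R \right)} = -22 + R + m$ ($p{\left(m,R \right)} = \left(R + m\right) - 22 = -22 + R + m$)
$s{\left(S \right)} = 14 + 147 S$ ($s{\left(S \right)} = 147 S + 14 = 14 + 147 S$)
$E{\left(A \right)} = \frac{180 + A}{-33 + 2 A}$ ($E{\left(A \right)} = \frac{A + 180}{A - \left(33 - A\right)} = \frac{180 + A}{A + \left(-33 + A\right)} = \frac{180 + A}{-33 + 2 A}$)
$\left(314746 + s{\left(-346 \right)}\right) + E{\left(-34 \right)} = \left(314746 + \left(14 + 147 \left(-346\right)\right)\right) + \frac{180 - 34}{-33 + 2 \left(-34\right)} = \left(314746 + \left(14 - 50862\right)\right) + \frac{1}{-33 - 68} \cdot 146 = \left(314746 - 50848\right) + \frac{1}{-101} \cdot 146 = 263898 - \frac{146}{101} = \frac{26653552}{101}$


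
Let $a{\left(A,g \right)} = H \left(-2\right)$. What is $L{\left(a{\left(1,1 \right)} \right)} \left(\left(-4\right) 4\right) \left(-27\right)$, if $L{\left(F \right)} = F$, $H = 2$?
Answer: $-1728$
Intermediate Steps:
$a{\left(A,g \right)} = -4$ ($a{\left(A,g \right)} = 2 \left(-2\right) = -4$)
$L{\left(a{\left(1,1 \right)} \right)} \left(\left(-4\right) 4\right) \left(-27\right) = - 4 \left(\left(-4\right) 4\right) \left(-27\right) = \left(-4\right) \left(-16\right) \left(-27\right) = 64 \left(-27\right) = -1728$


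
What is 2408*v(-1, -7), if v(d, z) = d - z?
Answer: 14448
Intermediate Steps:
2408*v(-1, -7) = 2408*(-1 - 1*(-7)) = 2408*(-1 + 7) = 2408*6 = 14448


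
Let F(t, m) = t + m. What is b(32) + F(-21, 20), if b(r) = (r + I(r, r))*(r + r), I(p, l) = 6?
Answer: 2431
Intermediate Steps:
b(r) = 2*r*(6 + r) (b(r) = (r + 6)*(r + r) = (6 + r)*(2*r) = 2*r*(6 + r))
F(t, m) = m + t
b(32) + F(-21, 20) = 2*32*(6 + 32) + (20 - 21) = 2*32*38 - 1 = 2432 - 1 = 2431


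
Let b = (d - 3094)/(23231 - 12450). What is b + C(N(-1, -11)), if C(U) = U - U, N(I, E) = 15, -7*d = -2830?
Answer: -18828/75467 ≈ -0.24949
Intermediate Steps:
d = 2830/7 (d = -1/7*(-2830) = 2830/7 ≈ 404.29)
b = -18828/75467 (b = (2830/7 - 3094)/(23231 - 12450) = -18828/7/10781 = -18828/7*1/10781 = -18828/75467 ≈ -0.24949)
C(U) = 0
b + C(N(-1, -11)) = -18828/75467 + 0 = -18828/75467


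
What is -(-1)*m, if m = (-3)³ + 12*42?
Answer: 477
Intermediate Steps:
m = 477 (m = -27 + 504 = 477)
-(-1)*m = -(-1)*477 = -1*(-477) = 477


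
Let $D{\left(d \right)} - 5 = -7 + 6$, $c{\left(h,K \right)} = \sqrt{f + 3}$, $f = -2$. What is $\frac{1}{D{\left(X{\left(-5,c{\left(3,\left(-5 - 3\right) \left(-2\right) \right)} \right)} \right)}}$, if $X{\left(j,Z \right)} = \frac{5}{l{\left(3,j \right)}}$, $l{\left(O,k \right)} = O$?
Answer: $\frac{1}{4} \approx 0.25$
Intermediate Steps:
$c{\left(h,K \right)} = 1$ ($c{\left(h,K \right)} = \sqrt{-2 + 3} = \sqrt{1} = 1$)
$X{\left(j,Z \right)} = \frac{5}{3}$
$D{\left(d \right)} = 4$ ($D{\left(d \right)} = 5 + \left(-7 + 6\right) = 5 - 1 = 4$)
$\frac{1}{D{\left(X{\left(-5,c{\left(3,\left(-5 - 3\right) \left(-2\right) \right)} \right)} \right)}} = \frac{1}{4}$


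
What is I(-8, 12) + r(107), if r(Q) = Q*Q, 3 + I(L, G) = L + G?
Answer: 11450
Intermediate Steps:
I(L, G) = -3 + G + L (I(L, G) = -3 + (L + G) = -3 + (G + L) = -3 + G + L)
r(Q) = Q²
I(-8, 12) + r(107) = (-3 + 12 - 8) + 107² = 1 + 11449 = 11450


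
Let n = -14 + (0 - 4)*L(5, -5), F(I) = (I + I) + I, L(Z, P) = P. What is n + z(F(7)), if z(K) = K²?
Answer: 447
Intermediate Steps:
F(I) = 3*I (F(I) = 2*I + I = 3*I)
n = 6 (n = -14 + (0 - 4)*(-5) = -14 - 4*(-5) = -14 + 20 = 6)
n + z(F(7)) = 6 + (3*7)² = 6 + 21² = 6 + 441 = 447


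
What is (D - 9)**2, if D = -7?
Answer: 256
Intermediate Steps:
(D - 9)**2 = (-7 - 9)**2 = (-16)**2 = 256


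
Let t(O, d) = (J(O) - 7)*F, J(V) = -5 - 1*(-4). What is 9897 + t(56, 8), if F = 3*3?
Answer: 9825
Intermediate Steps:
J(V) = -1 (J(V) = -5 + 4 = -1)
F = 9
t(O, d) = -72 (t(O, d) = (-1 - 7)*9 = -8*9 = -72)
9897 + t(56, 8) = 9897 - 72 = 9825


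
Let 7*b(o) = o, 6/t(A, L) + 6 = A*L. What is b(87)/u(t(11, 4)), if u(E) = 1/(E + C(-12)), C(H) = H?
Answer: -19575/133 ≈ -147.18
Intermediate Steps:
t(A, L) = 6/(-6 + A*L)
b(o) = o/7
u(E) = 1/(-12 + E) (u(E) = 1/(E - 12) = 1/(-12 + E))
b(87)/u(t(11, 4)) = ((⅐)*87)/(1/(-12 + 6/(-6 + 11*4))) = 87/(7*(1/(-12 + 6/(-6 + 44)))) = 87/(7*(1/(-12 + 6/38))) = 87/(7*(1/(-12 + 6*(1/38)))) = 87/(7*(1/(-12 + 3/19))) = 87/(7*(1/(-225/19))) = 87/(7*(-19/225)) = (87/7)*(-225/19) = -19575/133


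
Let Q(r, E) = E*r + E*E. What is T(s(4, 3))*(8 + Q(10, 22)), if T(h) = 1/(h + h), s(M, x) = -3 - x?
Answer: -178/3 ≈ -59.333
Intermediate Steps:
Q(r, E) = E² + E*r (Q(r, E) = E*r + E² = E² + E*r)
T(h) = 1/(2*h)
T(s(4, 3))*(8 + Q(10, 22)) = (1/(2*(-3 - 1*3)))*(8 + 22*(22 + 10)) = (1/(2*(-3 - 3)))*(8 + 22*32) = ((½)/(-6))*(8 + 704) = ((½)*(-⅙))*712 = -1/12*712 = -178/3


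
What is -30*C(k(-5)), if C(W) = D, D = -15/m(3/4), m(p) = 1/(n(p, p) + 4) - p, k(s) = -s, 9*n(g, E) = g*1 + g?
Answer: -15000/17 ≈ -882.35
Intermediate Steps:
n(g, E) = 2*g/9 (n(g, E) = (g*1 + g)/9 = (g + g)/9 = (2*g)/9 = 2*g/9)
m(p) = 1/(4 + 2*p/9) - p (m(p) = 1/(2*p/9 + 4) - p = 1/(4 + 2*p/9) - p)
D = 500/17 (D = -15*(18 + 3/4)/(9/2 - (3/4)² - 54/4) = -15*(18 + 3*(¼))/(9/2 - (3*(¼))² - 54/4) = -15*(18 + ¾)/(9/2 - (¾)² - 18*¾) = -15*75/(4*(9/2 - 1*9/16 - 27/2)) = -15*75/(4*(9/2 - 9/16 - 27/2)) = -15/((4/75)*(-153/16)) = -15/(-51/100) = -15*(-100/51) = 500/17 ≈ 29.412)
C(W) = 500/17
-30*C(k(-5)) = -30*500/17 = -15000/17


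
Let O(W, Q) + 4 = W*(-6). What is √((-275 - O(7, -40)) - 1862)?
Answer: I*√2091 ≈ 45.727*I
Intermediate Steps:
O(W, Q) = -4 - 6*W (O(W, Q) = -4 + W*(-6) = -4 - 6*W)
√((-275 - O(7, -40)) - 1862) = √((-275 - (-4 - 6*7)) - 1862) = √((-275 - (-4 - 42)) - 1862) = √((-275 - 1*(-46)) - 1862) = √((-275 + 46) - 1862) = √(-229 - 1862) = √(-2091) = I*√2091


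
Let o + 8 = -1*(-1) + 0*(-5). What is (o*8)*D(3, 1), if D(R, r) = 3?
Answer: -168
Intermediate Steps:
o = -7 (o = -8 + (-1*(-1) + 0*(-5)) = -8 + (1 + 0) = -8 + 1 = -7)
(o*8)*D(3, 1) = -7*8*3 = -56*3 = -168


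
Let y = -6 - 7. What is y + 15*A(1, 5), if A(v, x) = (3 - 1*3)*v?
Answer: -13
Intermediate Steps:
y = -13
A(v, x) = 0 (A(v, x) = (3 - 3)*v = 0*v = 0)
y + 15*A(1, 5) = -13 + 15*0 = -13 + 0 = -13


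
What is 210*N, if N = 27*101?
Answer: 572670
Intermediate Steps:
N = 2727
210*N = 210*2727 = 572670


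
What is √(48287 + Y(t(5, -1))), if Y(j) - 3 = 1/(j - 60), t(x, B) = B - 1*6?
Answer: √216773743/67 ≈ 219.75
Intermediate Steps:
t(x, B) = -6 + B (t(x, B) = B - 6 = -6 + B)
Y(j) = 3 + 1/(-60 + j) (Y(j) = 3 + 1/(j - 60) = 3 + 1/(-60 + j))
√(48287 + Y(t(5, -1))) = √(48287 + (-179 + 3*(-6 - 1))/(-60 + (-6 - 1))) = √(48287 + (-179 + 3*(-7))/(-60 - 7)) = √(48287 + (-179 - 21)/(-67)) = √(48287 - 1/67*(-200)) = √(48287 + 200/67) = √(3235429/67) = √216773743/67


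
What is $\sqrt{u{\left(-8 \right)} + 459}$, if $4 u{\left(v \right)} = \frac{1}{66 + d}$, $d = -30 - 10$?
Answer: $\frac{\sqrt{1241162}}{52} \approx 21.424$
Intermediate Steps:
$d = -40$
$u{\left(v \right)} = \frac{1}{104}$ ($u{\left(v \right)} = \frac{1}{4 \left(66 - 40\right)} = \frac{1}{4 \cdot 26} = \frac{1}{4} \cdot \frac{1}{26} = \frac{1}{104}$)
$\sqrt{u{\left(-8 \right)} + 459} = \sqrt{\frac{1}{104} + 459} = \sqrt{\frac{47737}{104}} = \frac{\sqrt{1241162}}{52}$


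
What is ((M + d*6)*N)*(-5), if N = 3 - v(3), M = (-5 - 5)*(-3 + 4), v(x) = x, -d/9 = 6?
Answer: 0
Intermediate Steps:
d = -54 (d = -9*6 = -54)
M = -10 (M = -10*1 = -10)
N = 0 (N = 3 - 1*3 = 3 - 3 = 0)
((M + d*6)*N)*(-5) = ((-10 - 54*6)*0)*(-5) = ((-10 - 324)*0)*(-5) = -334*0*(-5) = 0*(-5) = 0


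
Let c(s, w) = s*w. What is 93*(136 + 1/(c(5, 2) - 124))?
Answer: 480593/38 ≈ 12647.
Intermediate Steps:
93*(136 + 1/(c(5, 2) - 124)) = 93*(136 + 1/(5*2 - 124)) = 93*(136 + 1/(10 - 124)) = 93*(136 + 1/(-114)) = 93*(136 - 1/114) = 93*(15503/114) = 480593/38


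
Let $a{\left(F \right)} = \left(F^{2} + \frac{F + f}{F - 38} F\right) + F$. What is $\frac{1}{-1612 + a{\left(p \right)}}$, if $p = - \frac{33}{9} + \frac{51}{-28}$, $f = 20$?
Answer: $- \frac{25775568}{40868130619} \approx -0.0006307$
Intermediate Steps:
$p = - \frac{461}{84}$ ($p = \left(-33\right) \frac{1}{9} + 51 \left(- \frac{1}{28}\right) = - \frac{11}{3} - \frac{51}{28} = - \frac{461}{84} \approx -5.4881$)
$a{\left(F \right)} = F + F^{2} + \frac{F \left(20 + F\right)}{-38 + F}$ ($a{\left(F \right)} = \left(F^{2} + \frac{F + 20}{F - 38} F\right) + F = \left(F^{2} + \frac{20 + F}{-38 + F} F\right) + F = \left(F^{2} + \frac{F \left(20 + F\right)}{-38 + F}\right) + F = F + F^{2} + \frac{F \left(20 + F\right)}{-38 + F}$)
$\frac{1}{-1612 + a{\left(p \right)}} = \frac{1}{-1612 - \frac{461 \left(-18 + \left(- \frac{461}{84}\right)^{2} - - \frac{1383}{7}\right)}{84 \left(-38 - \frac{461}{84}\right)}} = \frac{1}{-1612 - \frac{461 \left(-18 + \frac{212521}{7056} + \frac{1383}{7}\right)}{84 \left(- \frac{3653}{84}\right)}} = \frac{1}{-1612 - \left(- \frac{461}{3653}\right) \frac{1479577}{7056}} = \frac{1}{-1612 + \frac{682084997}{25775568}} = \frac{1}{- \frac{40868130619}{25775568}} = - \frac{25775568}{40868130619}$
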